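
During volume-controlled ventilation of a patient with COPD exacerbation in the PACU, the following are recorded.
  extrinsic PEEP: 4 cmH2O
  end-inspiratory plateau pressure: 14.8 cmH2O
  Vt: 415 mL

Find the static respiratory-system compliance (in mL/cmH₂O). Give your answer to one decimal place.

38.4

Cstat = Vt / (Pplat − PEEP) = 415 / (14.8 − 4) = 415 / 10.8 = 38.426 mL/cmH2O.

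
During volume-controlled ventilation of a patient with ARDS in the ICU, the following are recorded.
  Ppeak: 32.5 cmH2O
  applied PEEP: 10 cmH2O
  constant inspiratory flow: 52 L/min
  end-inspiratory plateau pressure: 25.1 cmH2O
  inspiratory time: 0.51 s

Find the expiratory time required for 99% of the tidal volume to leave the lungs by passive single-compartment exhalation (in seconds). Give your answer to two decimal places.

Flow: 52 L/min ÷ 60 = 0.8667 L/s.
Vt = flow × Ti = 0.8667 L/s × 0.51 s × 1000 mL/L = 442.02 mL.
R = (PIP − Pplat)/V̇ = (32.5 − 25.1) / 0.8667 = 7.4/0.8667 = 8.538 cmH2O·s/L.
C = Vt/(Pplat − PEEP) = 442.02 / (25.1 − 10) = 442.02/15.1 = 29.273 mL/cmH2O.
τ = R × C = 8.538 × 0.02927 L/cmH2O = 0.2499 s.
t = −τ·ln(1 − 0.99) = −0.2499·ln(0.01) = 1.151 s.

1.15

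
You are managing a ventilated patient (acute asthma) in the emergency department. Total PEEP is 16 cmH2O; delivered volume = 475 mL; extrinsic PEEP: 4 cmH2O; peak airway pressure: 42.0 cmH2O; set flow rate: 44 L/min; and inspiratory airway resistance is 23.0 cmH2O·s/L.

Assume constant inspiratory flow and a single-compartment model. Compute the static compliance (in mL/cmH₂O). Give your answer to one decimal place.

Flow: 44 L/min ÷ 60 = 0.7333 L/s.
Total PEEP = 16 cmH2O (set 4 + intrinsic 12); this is the baseline alveolar pressure.
Equation of motion (constant flow): PIP = Vt/C + R·V̇ + PEEP.
Vt/C = PIP − R·V̇ − PEEP = 42.0 − 23.0×0.7333 − 16 = 42.0 − 16.866 − 16 = 9.134 cmH2O.
C = Vt / 9.134 = 475 / 9.134 = 52.004 mL/cmH2O.

52.0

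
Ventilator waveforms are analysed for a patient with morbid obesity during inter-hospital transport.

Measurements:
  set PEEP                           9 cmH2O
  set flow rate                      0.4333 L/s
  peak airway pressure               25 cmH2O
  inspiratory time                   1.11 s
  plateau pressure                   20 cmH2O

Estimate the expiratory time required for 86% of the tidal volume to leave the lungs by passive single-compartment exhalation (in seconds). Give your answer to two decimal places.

Vt = flow × Ti = 0.4333 L/s × 1.11 s × 1000 mL/L = 480.96 mL.
R = (PIP − Pplat)/V̇ = (25 − 20) / 0.4333 = 5.0/0.4333 = 11.539 cmH2O·s/L.
C = Vt/(Pplat − PEEP) = 480.96 / (20 − 9) = 480.96/11.0 = 43.724 mL/cmH2O.
τ = R × C = 11.539 × 0.04372 L/cmH2O = 0.5045 s.
t = −τ·ln(1 − 0.86) = −0.5045·ln(0.14) = 0.9919 s.

0.99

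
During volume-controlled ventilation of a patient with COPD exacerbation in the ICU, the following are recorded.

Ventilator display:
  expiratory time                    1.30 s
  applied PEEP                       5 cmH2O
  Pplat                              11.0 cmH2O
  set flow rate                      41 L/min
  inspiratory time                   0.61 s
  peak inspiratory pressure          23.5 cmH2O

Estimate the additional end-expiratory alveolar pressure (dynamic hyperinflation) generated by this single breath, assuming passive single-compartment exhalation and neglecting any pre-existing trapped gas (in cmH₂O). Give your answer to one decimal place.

2.2

Flow: 41 L/min ÷ 60 = 0.6833 L/s.
Vt = flow × Ti = 0.6833 L/s × 0.61 s × 1000 mL/L = 416.81 mL.
R = (PIP − Pplat)/V̇ = (23.5 − 11.0) / 0.6833 = 12.5/0.6833 = 18.294 cmH2O·s/L.
C = Vt/(Pplat − PEEP) = 416.81 / (11.0 − 5) = 416.81/6.0 = 69.468 mL/cmH2O.
τ = R × C = 18.294 × 0.06947 L/cmH2O = 1.271 s.
Fraction remaining = e^(−Te/τ) = e^(−1.30/1.271) = 0.3596; trapped volume = 416.81 × 0.3596 = 149.88 mL.
Additional alveolar pressure from trapping ≈ V_trapped / C = 149.88 / 69.468 = 2.158 cmH2O.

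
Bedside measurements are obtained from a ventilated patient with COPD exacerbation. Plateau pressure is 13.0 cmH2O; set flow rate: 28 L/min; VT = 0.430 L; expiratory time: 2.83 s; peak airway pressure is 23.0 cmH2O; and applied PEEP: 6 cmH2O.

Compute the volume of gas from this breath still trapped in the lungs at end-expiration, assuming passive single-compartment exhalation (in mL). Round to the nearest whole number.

Flow: 28 L/min ÷ 60 = 0.4667 L/s.
R = (PIP − Pplat)/V̇ = (23.0 − 13.0) / 0.4667 = 10.0/0.4667 = 21.427 cmH2O·s/L.
C = Vt/(Pplat − PEEP) = 430.0 / (13.0 − 6) = 430.0/7.0 = 61.429 mL/cmH2O.
τ = R × C = 21.427 × 0.06143 L/cmH2O = 1.316 s.
Fraction remaining = e^(−Te/τ) = e^(−2.83/1.316) = 0.1164.
Trapped volume = 430.0 × 0.1164 = 50.052 mL.

50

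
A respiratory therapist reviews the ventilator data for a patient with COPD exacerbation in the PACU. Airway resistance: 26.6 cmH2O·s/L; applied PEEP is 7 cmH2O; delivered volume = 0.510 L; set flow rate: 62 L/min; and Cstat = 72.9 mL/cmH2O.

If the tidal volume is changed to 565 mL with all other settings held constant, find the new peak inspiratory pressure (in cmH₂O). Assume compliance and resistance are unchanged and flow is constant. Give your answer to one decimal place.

Flow: 62 L/min ÷ 60 = 1.0333 L/s.
PIP = Vt/C + R·V̇ + PEEP (constant-flow equation of motion).
Only the elastic term changes: ΔPIP = ΔVt / C = (565 − 510) / 72.9 = 0.7545 cmH2O.
Original PIP = 510/72.9 + 26.6×1.0333 + 7 = 41.482 cmH2O; new PIP = 41.482 + (0.7545) = 42.237 cmH2O.

42.2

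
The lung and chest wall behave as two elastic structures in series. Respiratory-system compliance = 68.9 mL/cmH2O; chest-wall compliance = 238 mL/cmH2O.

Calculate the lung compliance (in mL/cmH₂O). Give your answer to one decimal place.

97.0

1/CL = 1/Crs − 1/Ccw.
1/CL = 1/68.9 − 1/238 = 0.01031.
CL = 96.993 mL/cmH2O.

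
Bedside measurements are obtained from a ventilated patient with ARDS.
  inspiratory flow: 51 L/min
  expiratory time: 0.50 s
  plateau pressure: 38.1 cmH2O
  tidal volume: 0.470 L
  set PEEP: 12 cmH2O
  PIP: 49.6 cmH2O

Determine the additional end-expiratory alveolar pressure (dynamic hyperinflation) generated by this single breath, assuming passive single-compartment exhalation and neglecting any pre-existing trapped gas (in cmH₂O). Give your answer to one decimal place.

Flow: 51 L/min ÷ 60 = 0.85 L/s.
R = (PIP − Pplat)/V̇ = (49.6 − 38.1) / 0.85 = 11.5/0.85 = 13.529 cmH2O·s/L.
C = Vt/(Pplat − PEEP) = 470.0 / (38.1 − 12) = 470.0/26.1 = 18.008 mL/cmH2O.
τ = R × C = 13.529 × 0.01801 L/cmH2O = 0.2437 s.
Fraction remaining = e^(−Te/τ) = e^(−0.50/0.2437) = 0.1285; trapped volume = 470.0 × 0.1285 = 60.395 mL.
Additional alveolar pressure from trapping ≈ V_trapped / C = 60.395 / 18.008 = 3.354 cmH2O.

3.4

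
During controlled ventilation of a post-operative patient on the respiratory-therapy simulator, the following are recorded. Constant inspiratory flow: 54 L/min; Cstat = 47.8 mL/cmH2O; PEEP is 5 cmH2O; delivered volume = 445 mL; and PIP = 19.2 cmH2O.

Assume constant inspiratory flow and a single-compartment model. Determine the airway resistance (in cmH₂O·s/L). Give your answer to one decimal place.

Flow: 54 L/min ÷ 60 = 0.9 L/s.
Equation of motion (constant flow): PIP = Vt/C + R·V̇ + PEEP.
R·V̇ = PIP − Vt/C − PEEP = 19.2 − 445/47.8 − 5 = 19.2 − 9.31 − 5 = 4.89 cmH2O.
R = 4.89 / 0.9 = 5.433 cmH2O·s/L.

5.4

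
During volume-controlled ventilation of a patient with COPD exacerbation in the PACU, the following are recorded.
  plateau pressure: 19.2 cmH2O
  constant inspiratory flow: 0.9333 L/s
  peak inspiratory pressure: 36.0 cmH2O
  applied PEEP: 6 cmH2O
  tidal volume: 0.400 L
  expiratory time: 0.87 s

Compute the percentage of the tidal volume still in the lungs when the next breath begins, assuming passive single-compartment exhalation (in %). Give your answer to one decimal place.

20.3

R = (PIP − Pplat)/V̇ = (36.0 − 19.2) / 0.9333 = 16.8/0.9333 = 18.001 cmH2O·s/L.
C = Vt/(Pplat − PEEP) = 400.0 / (19.2 − 6) = 400.0/13.2 = 30.303 mL/cmH2O.
τ = R × C = 18.001 × 0.0303 L/cmH2O = 0.5454 s.
Fraction remaining at end-expiration = e^(−Te/τ) = e^(−0.87/0.5454) = 0.2029 → 20.29%.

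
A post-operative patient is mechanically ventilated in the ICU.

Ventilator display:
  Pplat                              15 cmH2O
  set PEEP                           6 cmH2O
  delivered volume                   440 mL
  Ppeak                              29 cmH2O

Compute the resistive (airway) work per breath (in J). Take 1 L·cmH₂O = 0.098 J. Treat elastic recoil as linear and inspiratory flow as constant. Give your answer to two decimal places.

0.60

With constant inspiratory flow the resistive pressure is constant at PIP − Pplat = 29 − 15 = 14.0 cmH2O, so resistive work = 14.0 × 0.440 = 6.16 L·cmH2O.
× 0.098 J/(L·cmH2O) → 0.6037 J.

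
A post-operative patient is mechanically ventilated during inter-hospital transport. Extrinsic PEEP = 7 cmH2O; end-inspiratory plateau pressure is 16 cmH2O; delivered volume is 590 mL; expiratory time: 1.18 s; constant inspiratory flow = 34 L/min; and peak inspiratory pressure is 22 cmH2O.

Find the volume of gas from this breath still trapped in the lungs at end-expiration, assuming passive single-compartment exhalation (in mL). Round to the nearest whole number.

Flow: 34 L/min ÷ 60 = 0.5667 L/s.
R = (PIP − Pplat)/V̇ = (22 − 16) / 0.5667 = 6.0/0.5667 = 10.588 cmH2O·s/L.
C = Vt/(Pplat − PEEP) = 590.0 / (16 − 7) = 590.0/9.0 = 65.556 mL/cmH2O.
τ = R × C = 10.588 × 0.06556 L/cmH2O = 0.6941 s.
Fraction remaining = e^(−Te/τ) = e^(−1.18/0.6941) = 0.1827.
Trapped volume = 590.0 × 0.1827 = 107.79 mL.

108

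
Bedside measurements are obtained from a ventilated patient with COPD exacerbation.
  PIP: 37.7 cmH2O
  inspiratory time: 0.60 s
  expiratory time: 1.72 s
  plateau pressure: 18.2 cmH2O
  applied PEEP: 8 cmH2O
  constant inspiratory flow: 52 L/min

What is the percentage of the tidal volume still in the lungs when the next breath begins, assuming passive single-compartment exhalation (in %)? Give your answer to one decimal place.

22.3

Flow: 52 L/min ÷ 60 = 0.8667 L/s.
Vt = flow × Ti = 0.8667 L/s × 0.60 s × 1000 mL/L = 520.02 mL.
R = (PIP − Pplat)/V̇ = (37.7 − 18.2) / 0.8667 = 19.5/0.8667 = 22.499 cmH2O·s/L.
C = Vt/(Pplat − PEEP) = 520.02 / (18.2 − 8) = 520.02/10.2 = 50.982 mL/cmH2O.
τ = R × C = 22.499 × 0.05098 L/cmH2O = 1.147 s.
Fraction remaining at end-expiration = e^(−Te/τ) = e^(−1.72/1.147) = 0.2232 → 22.32%.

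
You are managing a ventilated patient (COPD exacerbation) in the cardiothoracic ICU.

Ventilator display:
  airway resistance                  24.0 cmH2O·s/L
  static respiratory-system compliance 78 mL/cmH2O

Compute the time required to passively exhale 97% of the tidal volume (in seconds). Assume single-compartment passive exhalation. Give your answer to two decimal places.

6.56

τ = R × C = 24.0 × 78 mL/cmH2O = 24.0 × 0.078 L/cmH2O = 1.872 s.
Exhaled fraction f = 1 − e^(−t/τ) → t = −τ·ln(1 − f) = −1.872·ln(0.03) = 6.564 s.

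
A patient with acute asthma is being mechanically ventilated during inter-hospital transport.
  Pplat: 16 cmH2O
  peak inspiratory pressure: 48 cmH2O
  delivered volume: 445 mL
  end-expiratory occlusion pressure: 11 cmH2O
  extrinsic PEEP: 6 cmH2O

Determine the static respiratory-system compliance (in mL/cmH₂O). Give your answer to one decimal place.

End-expiratory occlusion gives total PEEP = 11 cmH2O (intrinsic PEEP = 11 − 6 = 5). Use total PEEP for the elastic gradient.
Cstat = Vt / (Pplat − PEEPtotal) = 445 / (16 − 11) = 445 / 5.0 = 89.0 mL/cmH2O.

89.0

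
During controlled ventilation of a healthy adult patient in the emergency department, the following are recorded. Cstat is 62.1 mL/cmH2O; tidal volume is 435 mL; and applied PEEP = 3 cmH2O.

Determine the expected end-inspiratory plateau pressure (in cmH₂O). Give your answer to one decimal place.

Pplat = PEEP + Vt / Cstat = 3 + 435 / 62.1 = 3 + 7.005 = 10.005 cmH2O.

10.0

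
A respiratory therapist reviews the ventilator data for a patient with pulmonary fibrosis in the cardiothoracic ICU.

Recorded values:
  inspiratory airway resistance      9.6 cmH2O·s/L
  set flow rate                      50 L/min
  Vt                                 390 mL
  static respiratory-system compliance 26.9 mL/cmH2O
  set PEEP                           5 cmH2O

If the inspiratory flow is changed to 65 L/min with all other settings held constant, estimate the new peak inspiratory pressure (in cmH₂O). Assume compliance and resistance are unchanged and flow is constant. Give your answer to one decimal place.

Flow: 50 L/min ÷ 60 = 0.8333 L/s.
New flow: 65 L/min ÷ 60 = 1.0833 L/s.
PIP = Vt/C + R·V̇ + PEEP (constant-flow equation of motion).
Only the resistive term changes: ΔPIP = R × ΔV̇ = 9.6 × (1.0833 − 0.8333) = 9.6 × 0.25 = 2.4 cmH2O.
Original PIP = 390/26.9 + 9.6×0.8333 + 5 = 27.498 cmH2O; new PIP = 27.498 + (2.4) = 29.898 cmH2O.

29.9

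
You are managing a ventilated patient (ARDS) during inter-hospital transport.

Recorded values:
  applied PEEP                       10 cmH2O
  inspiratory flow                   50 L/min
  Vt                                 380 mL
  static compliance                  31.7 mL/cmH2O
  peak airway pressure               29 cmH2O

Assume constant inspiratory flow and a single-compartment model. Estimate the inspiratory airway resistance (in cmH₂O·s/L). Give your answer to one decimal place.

8.4

Flow: 50 L/min ÷ 60 = 0.8333 L/s.
Equation of motion (constant flow): PIP = Vt/C + R·V̇ + PEEP.
R·V̇ = PIP − Vt/C − PEEP = 29 − 380/31.7 − 10 = 29 − 11.987 − 10 = 7.013 cmH2O.
R = 7.013 / 0.8333 = 8.416 cmH2O·s/L.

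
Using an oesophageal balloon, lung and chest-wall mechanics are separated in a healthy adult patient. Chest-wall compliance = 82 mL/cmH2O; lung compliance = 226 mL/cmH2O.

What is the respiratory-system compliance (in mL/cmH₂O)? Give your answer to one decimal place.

60.2

Lung and chest wall are elastances in series: 1/Crs = 1/CL + 1/Ccw.
1/Crs = 1/226 + 1/82 = 0.01662.
Crs = 60.168 mL/cmH2O.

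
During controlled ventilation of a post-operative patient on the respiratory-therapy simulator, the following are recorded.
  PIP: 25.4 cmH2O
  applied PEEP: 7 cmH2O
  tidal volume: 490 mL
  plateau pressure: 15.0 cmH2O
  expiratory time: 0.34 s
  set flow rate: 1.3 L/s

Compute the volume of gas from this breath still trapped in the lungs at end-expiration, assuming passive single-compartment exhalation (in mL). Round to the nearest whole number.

R = (PIP − Pplat)/V̇ = (25.4 − 15.0) / 1.3 = 10.4/1.3 = 8.0 cmH2O·s/L.
C = Vt/(Pplat − PEEP) = 490.0 / (15.0 − 7) = 490.0/8.0 = 61.25 mL/cmH2O.
τ = R × C = 8.0 × 0.06125 L/cmH2O = 0.49 s.
Fraction remaining = e^(−Te/τ) = e^(−0.34/0.49) = 0.4996.
Trapped volume = 490.0 × 0.4996 = 244.8 mL.

245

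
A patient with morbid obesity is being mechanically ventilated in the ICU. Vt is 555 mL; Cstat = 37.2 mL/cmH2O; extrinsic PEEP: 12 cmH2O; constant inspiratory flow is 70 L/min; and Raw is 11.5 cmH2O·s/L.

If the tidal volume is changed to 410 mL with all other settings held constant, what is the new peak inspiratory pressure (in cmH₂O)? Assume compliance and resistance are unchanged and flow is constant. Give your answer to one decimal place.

Flow: 70 L/min ÷ 60 = 1.1667 L/s.
PIP = Vt/C + R·V̇ + PEEP (constant-flow equation of motion).
Only the elastic term changes: ΔPIP = ΔVt / C = (410 − 555) / 37.2 = -3.898 cmH2O.
Original PIP = 555/37.2 + 11.5×1.1667 + 12 = 40.336 cmH2O; new PIP = 40.336 + (-3.898) = 36.438 cmH2O.

36.4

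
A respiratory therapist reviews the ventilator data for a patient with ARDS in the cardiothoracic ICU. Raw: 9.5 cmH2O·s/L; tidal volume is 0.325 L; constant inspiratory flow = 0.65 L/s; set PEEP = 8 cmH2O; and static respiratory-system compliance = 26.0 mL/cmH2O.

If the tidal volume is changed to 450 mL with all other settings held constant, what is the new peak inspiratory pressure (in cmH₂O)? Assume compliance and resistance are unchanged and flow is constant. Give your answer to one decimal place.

PIP = Vt/C + R·V̇ + PEEP (constant-flow equation of motion).
Only the elastic term changes: ΔPIP = ΔVt / C = (450 − 325) / 26.0 = 4.808 cmH2O.
Original PIP = 325/26.0 + 9.5×0.65 + 8 = 26.675 cmH2O; new PIP = 26.675 + (4.808) = 31.483 cmH2O.

31.5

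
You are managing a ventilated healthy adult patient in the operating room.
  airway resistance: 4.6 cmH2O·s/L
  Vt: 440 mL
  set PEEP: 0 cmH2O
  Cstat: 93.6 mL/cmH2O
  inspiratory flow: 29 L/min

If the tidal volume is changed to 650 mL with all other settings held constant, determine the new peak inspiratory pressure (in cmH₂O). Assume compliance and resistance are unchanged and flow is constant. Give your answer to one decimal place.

9.2

Flow: 29 L/min ÷ 60 = 0.4833 L/s.
PIP = Vt/C + R·V̇ + PEEP (constant-flow equation of motion).
Only the elastic term changes: ΔPIP = ΔVt / C = (650 − 440) / 93.6 = 2.244 cmH2O.
Original PIP = 440/93.6 + 4.6×0.4833 + 0 = 6.924 cmH2O; new PIP = 6.924 + (2.244) = 9.168 cmH2O.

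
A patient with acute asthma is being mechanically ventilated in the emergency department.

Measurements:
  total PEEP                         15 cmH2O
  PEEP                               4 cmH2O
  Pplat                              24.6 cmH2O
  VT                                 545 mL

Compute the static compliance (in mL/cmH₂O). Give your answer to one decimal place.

56.8

End-expiratory occlusion gives total PEEP = 15 cmH2O (intrinsic PEEP = 15 − 4 = 11). Use total PEEP for the elastic gradient.
Cstat = Vt / (Pplat − PEEPtotal) = 545 / (24.6 − 15) = 545 / 9.6 = 56.771 mL/cmH2O.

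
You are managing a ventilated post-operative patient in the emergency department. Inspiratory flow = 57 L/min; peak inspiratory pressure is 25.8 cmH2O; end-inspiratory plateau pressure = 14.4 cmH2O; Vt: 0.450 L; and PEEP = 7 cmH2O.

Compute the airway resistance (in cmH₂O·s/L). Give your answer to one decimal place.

Flow: 57 L/min ÷ 60 = 0.95 L/s.
Raw = (PIP − Pplat) / flow = (25.8 − 14.4) / 0.95 = 11.4 / 0.95 = 12.0 cmH2O·s/L.

12.0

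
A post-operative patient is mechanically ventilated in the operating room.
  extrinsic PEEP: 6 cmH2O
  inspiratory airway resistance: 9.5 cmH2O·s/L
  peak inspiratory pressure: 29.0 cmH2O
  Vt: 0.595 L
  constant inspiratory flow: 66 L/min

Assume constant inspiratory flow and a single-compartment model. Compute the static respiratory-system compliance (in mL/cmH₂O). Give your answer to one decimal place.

Flow: 66 L/min ÷ 60 = 1.1 L/s.
Equation of motion (constant flow): PIP = Vt/C + R·V̇ + PEEP.
Vt/C = PIP − R·V̇ − PEEP = 29.0 − 9.5×1.1 − 6 = 29.0 − 10.45 − 6 = 12.55 cmH2O.
C = Vt / 12.55 = 595 / 12.55 = 47.41 mL/cmH2O.

47.4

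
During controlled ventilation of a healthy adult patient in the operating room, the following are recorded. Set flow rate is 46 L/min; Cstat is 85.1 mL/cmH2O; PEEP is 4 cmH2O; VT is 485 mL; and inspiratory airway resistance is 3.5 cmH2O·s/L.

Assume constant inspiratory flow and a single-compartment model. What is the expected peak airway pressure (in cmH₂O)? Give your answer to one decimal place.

12.4

Flow: 46 L/min ÷ 60 = 0.7667 L/s.
Equation of motion (constant flow): PIP = Vt/C + R·V̇ + PEEP.
PIP = 485/85.1 + 3.5×0.7667 + 4 = 5.699 + 2.683 + 4 = 12.382 cmH2O.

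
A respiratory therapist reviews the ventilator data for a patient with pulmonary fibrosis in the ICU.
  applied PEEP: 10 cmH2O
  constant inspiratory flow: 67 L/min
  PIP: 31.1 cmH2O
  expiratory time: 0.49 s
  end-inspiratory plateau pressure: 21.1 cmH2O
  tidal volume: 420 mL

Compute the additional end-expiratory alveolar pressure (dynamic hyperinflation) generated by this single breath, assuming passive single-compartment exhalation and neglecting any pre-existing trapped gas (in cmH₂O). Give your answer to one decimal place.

Flow: 67 L/min ÷ 60 = 1.1167 L/s.
R = (PIP − Pplat)/V̇ = (31.1 − 21.1) / 1.1167 = 10.0/1.1167 = 8.955 cmH2O·s/L.
C = Vt/(Pplat − PEEP) = 420.0 / (21.1 − 10) = 420.0/11.1 = 37.838 mL/cmH2O.
τ = R × C = 8.955 × 0.03784 L/cmH2O = 0.3389 s.
Fraction remaining = e^(−Te/τ) = e^(−0.49/0.3389) = 0.2355; trapped volume = 420.0 × 0.2355 = 98.91 mL.
Additional alveolar pressure from trapping ≈ V_trapped / C = 98.91 / 37.838 = 2.614 cmH2O.

2.6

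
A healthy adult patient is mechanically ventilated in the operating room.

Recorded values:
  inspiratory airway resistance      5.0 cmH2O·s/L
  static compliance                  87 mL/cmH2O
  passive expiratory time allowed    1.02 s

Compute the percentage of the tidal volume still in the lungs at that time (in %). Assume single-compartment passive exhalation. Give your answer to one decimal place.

9.6

τ = R × C = 5.0 × 87 mL/cmH2O = 5.0 × 0.087 L/cmH2O = 0.435 s.
Passive exhalation: V(t)/V₀ = e^(−t/τ) = e^(−1.02/0.435) = 0.09586.
Fraction remaining = 0.09586 → 9.586%.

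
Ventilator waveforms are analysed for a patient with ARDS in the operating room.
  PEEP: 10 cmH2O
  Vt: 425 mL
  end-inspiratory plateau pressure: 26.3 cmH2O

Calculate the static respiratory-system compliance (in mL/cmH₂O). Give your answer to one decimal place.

Cstat = Vt / (Pplat − PEEP) = 425 / (26.3 − 10) = 425 / 16.3 = 26.074 mL/cmH2O.

26.1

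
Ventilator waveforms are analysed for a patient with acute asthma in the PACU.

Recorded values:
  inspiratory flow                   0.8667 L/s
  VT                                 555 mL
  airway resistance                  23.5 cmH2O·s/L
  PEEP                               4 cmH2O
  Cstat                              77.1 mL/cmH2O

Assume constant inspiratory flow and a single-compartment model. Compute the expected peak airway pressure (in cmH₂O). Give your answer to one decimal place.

Equation of motion (constant flow): PIP = Vt/C + R·V̇ + PEEP.
PIP = 555/77.1 + 23.5×0.8667 + 4 = 7.198 + 20.367 + 4 = 31.565 cmH2O.

31.6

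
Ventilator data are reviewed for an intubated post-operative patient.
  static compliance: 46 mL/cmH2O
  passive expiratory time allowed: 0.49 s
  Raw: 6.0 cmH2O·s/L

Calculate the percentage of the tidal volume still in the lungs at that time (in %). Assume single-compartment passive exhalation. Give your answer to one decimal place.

16.9

τ = R × C = 6.0 × 46 mL/cmH2O = 6.0 × 0.046 L/cmH2O = 0.276 s.
Passive exhalation: V(t)/V₀ = e^(−t/τ) = e^(−0.49/0.276) = 0.1694.
Fraction remaining = 0.1694 → 16.94%.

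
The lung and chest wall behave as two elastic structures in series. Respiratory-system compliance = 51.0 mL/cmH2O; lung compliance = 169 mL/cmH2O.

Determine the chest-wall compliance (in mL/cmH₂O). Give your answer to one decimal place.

73.0

1/Ccw = 1/Crs − 1/CL.
1/Ccw = 1/51.0 − 1/169 = 0.01369.
Ccw = 73.046 mL/cmH2O.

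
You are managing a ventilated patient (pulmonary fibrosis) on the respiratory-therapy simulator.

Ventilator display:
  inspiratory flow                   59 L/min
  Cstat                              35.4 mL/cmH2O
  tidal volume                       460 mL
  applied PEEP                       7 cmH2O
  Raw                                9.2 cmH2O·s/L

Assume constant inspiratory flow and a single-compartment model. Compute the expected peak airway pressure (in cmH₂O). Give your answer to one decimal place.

Flow: 59 L/min ÷ 60 = 0.9833 L/s.
Equation of motion (constant flow): PIP = Vt/C + R·V̇ + PEEP.
PIP = 460/35.4 + 9.2×0.9833 + 7 = 12.994 + 9.046 + 7 = 29.04 cmH2O.

29.0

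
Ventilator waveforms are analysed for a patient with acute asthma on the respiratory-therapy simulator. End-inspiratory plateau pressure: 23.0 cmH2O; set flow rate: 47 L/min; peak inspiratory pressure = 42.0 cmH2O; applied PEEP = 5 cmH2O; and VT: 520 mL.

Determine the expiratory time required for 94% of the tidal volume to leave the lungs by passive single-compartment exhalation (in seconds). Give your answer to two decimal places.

1.97

Flow: 47 L/min ÷ 60 = 0.7833 L/s.
R = (PIP − Pplat)/V̇ = (42.0 − 23.0) / 0.7833 = 19.0/0.7833 = 24.256 cmH2O·s/L.
C = Vt/(Pplat − PEEP) = 520.0 / (23.0 − 5) = 520.0/18.0 = 28.889 mL/cmH2O.
τ = R × C = 24.256 × 0.02889 L/cmH2O = 0.7008 s.
t = −τ·ln(1 − 0.94) = −0.7008·ln(0.06) = 1.972 s.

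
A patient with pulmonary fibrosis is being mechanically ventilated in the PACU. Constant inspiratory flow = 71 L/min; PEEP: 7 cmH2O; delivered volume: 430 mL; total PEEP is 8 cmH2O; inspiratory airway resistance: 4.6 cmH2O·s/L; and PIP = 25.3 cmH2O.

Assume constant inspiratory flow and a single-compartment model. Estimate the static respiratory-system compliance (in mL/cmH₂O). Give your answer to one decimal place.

36.3

Flow: 71 L/min ÷ 60 = 1.1833 L/s.
Total PEEP = 8 cmH2O (set 7 + intrinsic 1); this is the baseline alveolar pressure.
Equation of motion (constant flow): PIP = Vt/C + R·V̇ + PEEP.
Vt/C = PIP − R·V̇ − PEEP = 25.3 − 4.6×1.1833 − 8 = 25.3 − 5.443 − 8 = 11.857 cmH2O.
C = Vt / 11.857 = 430 / 11.857 = 36.265 mL/cmH2O.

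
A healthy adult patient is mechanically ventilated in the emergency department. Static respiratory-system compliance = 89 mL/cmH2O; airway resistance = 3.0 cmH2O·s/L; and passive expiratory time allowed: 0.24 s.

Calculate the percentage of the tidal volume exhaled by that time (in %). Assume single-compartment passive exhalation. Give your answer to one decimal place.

τ = R × C = 3.0 × 89 mL/cmH2O = 3.0 × 0.089 L/cmH2O = 0.267 s.
Passive exhalation: V(t)/V₀ = e^(−t/τ) = e^(−0.24/0.267) = 0.407.
Fraction exhaled = 1 − 0.407 = 0.593 → 59.3%.

59.3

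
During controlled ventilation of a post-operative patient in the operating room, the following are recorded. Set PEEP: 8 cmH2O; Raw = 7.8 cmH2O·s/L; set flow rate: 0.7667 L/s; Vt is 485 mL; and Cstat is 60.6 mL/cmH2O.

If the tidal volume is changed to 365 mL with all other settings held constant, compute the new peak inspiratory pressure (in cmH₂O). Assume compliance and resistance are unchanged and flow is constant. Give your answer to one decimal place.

PIP = Vt/C + R·V̇ + PEEP (constant-flow equation of motion).
Only the elastic term changes: ΔPIP = ΔVt / C = (365 − 485) / 60.6 = -1.98 cmH2O.
Original PIP = 485/60.6 + 7.8×0.7667 + 8 = 21.984 cmH2O; new PIP = 21.984 + (-1.98) = 20.004 cmH2O.

20.0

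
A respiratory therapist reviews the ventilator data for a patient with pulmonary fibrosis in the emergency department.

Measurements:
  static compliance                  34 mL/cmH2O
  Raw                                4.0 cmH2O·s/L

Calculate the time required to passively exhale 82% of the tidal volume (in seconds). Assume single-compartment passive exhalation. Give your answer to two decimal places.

0.23

τ = R × C = 4.0 × 34 mL/cmH2O = 4.0 × 0.034 L/cmH2O = 0.136 s.
Exhaled fraction f = 1 − e^(−t/τ) → t = −τ·ln(1 − f) = −0.136·ln(0.18) = 0.2332 s.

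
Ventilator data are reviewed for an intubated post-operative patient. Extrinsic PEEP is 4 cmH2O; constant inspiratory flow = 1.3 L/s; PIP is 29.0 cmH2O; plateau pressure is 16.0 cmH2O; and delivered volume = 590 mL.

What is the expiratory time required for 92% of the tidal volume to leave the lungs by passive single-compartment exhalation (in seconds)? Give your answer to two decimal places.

1.24

R = (PIP − Pplat)/V̇ = (29.0 − 16.0) / 1.3 = 13.0/1.3 = 10.0 cmH2O·s/L.
C = Vt/(Pplat − PEEP) = 590.0 / (16.0 − 4) = 590.0/12.0 = 49.167 mL/cmH2O.
τ = R × C = 10.0 × 0.04917 L/cmH2O = 0.4917 s.
t = −τ·ln(1 − 0.92) = −0.4917·ln(0.08) = 1.242 s.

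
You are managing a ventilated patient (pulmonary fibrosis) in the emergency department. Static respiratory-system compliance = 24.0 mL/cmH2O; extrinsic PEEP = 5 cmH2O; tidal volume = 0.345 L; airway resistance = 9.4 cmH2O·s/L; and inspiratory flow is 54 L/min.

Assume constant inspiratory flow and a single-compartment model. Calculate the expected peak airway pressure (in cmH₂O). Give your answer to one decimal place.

Flow: 54 L/min ÷ 60 = 0.9 L/s.
Equation of motion (constant flow): PIP = Vt/C + R·V̇ + PEEP.
PIP = 345/24.0 + 9.4×0.9 + 5 = 14.375 + 8.46 + 5 = 27.835 cmH2O.

27.8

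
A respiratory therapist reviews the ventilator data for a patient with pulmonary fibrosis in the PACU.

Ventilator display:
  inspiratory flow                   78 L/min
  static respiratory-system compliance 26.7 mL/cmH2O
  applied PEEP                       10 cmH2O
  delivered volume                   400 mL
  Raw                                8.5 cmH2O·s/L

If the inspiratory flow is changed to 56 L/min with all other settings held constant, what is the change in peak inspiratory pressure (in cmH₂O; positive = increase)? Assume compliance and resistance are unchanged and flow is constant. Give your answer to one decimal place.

-3.1

Flow: 78 L/min ÷ 60 = 1.3 L/s.
New flow: 56 L/min ÷ 60 = 0.9333 L/s.
PIP = Vt/C + R·V̇ + PEEP (constant-flow equation of motion).
Only the resistive term changes: ΔPIP = R × ΔV̇ = 8.5 × (0.9333 − 1.3) = 8.5 × -0.3667 = -3.117 cmH2O.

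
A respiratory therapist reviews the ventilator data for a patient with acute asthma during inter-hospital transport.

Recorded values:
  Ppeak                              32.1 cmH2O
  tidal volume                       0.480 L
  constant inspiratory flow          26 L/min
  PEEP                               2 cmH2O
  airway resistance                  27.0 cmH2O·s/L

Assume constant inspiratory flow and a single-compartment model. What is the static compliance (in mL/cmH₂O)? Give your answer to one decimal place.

26.1

Flow: 26 L/min ÷ 60 = 0.4333 L/s.
Equation of motion (constant flow): PIP = Vt/C + R·V̇ + PEEP.
Vt/C = PIP − R·V̇ − PEEP = 32.1 − 27.0×0.4333 − 2 = 32.1 − 11.699 − 2 = 18.401 cmH2O.
C = Vt / 18.401 = 480 / 18.401 = 26.086 mL/cmH2O.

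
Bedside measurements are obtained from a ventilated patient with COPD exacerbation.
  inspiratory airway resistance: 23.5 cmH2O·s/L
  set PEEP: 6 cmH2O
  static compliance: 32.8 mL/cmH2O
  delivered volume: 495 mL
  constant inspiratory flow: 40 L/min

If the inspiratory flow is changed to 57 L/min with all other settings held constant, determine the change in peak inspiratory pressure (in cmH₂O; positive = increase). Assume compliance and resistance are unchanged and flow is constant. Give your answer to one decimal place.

Flow: 40 L/min ÷ 60 = 0.6667 L/s.
New flow: 57 L/min ÷ 60 = 0.95 L/s.
PIP = Vt/C + R·V̇ + PEEP (constant-flow equation of motion).
Only the resistive term changes: ΔPIP = R × ΔV̇ = 23.5 × (0.95 − 0.6667) = 23.5 × 0.2833 = 6.658 cmH2O.

6.7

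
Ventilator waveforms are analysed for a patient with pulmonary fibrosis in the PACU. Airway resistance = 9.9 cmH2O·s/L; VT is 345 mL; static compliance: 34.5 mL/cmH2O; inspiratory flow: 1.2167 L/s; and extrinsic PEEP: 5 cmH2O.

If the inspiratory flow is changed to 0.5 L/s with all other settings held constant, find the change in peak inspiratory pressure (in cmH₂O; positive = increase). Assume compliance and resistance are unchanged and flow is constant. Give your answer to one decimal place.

PIP = Vt/C + R·V̇ + PEEP (constant-flow equation of motion).
Only the resistive term changes: ΔPIP = R × ΔV̇ = 9.9 × (0.5 − 1.2167) = 9.9 × -0.7167 = -7.095 cmH2O.

-7.1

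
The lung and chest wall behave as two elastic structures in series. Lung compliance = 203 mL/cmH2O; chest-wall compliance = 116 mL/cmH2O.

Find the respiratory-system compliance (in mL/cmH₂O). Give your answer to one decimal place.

73.8

Lung and chest wall are elastances in series: 1/Crs = 1/CL + 1/Ccw.
1/Crs = 1/203 + 1/116 = 0.01355.
Crs = 73.801 mL/cmH2O.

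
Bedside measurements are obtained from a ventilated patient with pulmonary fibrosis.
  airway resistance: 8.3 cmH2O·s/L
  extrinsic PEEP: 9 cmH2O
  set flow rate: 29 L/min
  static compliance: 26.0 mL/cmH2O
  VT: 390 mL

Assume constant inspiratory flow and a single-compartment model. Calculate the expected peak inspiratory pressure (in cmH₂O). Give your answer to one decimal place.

Flow: 29 L/min ÷ 60 = 0.4833 L/s.
Equation of motion (constant flow): PIP = Vt/C + R·V̇ + PEEP.
PIP = 390/26.0 + 8.3×0.4833 + 9 = 15.0 + 4.011 + 9 = 28.011 cmH2O.

28.0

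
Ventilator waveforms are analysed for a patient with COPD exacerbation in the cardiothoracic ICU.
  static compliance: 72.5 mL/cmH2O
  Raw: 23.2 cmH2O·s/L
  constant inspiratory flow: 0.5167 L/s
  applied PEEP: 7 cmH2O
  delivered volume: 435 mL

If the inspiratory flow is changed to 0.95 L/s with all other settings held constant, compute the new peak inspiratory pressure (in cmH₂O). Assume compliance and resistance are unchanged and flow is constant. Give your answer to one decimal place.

PIP = Vt/C + R·V̇ + PEEP (constant-flow equation of motion).
Only the resistive term changes: ΔPIP = R × ΔV̇ = 23.2 × (0.95 − 0.5167) = 23.2 × 0.4333 = 10.053 cmH2O.
Original PIP = 435/72.5 + 23.2×0.5167 + 7 = 24.987 cmH2O; new PIP = 24.987 + (10.053) = 35.04 cmH2O.

35.0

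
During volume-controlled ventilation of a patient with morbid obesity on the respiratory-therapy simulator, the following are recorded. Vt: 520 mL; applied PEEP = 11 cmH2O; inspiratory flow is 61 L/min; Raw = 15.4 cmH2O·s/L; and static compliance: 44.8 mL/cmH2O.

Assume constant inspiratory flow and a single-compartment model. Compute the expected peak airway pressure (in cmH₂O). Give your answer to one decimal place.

Flow: 61 L/min ÷ 60 = 1.0167 L/s.
Equation of motion (constant flow): PIP = Vt/C + R·V̇ + PEEP.
PIP = 520/44.8 + 15.4×1.0167 + 11 = 11.607 + 15.657 + 11 = 38.264 cmH2O.

38.3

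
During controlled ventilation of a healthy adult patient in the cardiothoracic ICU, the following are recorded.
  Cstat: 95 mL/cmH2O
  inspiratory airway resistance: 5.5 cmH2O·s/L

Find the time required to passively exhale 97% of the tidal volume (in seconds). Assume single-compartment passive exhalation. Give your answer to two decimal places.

1.83

τ = R × C = 5.5 × 95 mL/cmH2O = 5.5 × 0.095 L/cmH2O = 0.5225 s.
Exhaled fraction f = 1 − e^(−t/τ) → t = −τ·ln(1 − f) = −0.5225·ln(0.03) = 1.832 s.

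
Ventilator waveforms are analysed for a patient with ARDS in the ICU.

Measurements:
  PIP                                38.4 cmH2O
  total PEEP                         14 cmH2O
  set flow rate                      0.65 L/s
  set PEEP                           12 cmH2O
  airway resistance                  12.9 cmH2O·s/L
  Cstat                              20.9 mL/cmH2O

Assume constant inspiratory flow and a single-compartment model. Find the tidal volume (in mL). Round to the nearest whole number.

Total PEEP = 14 cmH2O (set 12 + intrinsic 2); this is the baseline alveolar pressure.
Equation of motion (constant flow): PIP = Vt/C + R·V̇ + PEEP.
Vt/C = PIP − R·V̇ − PEEP = 38.4 − 8.385 − 14 = 16.015 cmH2O.
Vt = C × 16.015 = 20.9 × 16.015 = 334.71 mL.

335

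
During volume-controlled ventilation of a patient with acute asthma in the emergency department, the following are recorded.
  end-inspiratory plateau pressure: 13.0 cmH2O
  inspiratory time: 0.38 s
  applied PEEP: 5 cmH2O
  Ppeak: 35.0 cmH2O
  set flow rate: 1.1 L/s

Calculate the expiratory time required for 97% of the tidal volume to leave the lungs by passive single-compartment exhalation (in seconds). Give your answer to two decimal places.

3.66

Vt = flow × Ti = 1.1 L/s × 0.38 s × 1000 mL/L = 418.0 mL.
R = (PIP − Pplat)/V̇ = (35.0 − 13.0) / 1.1 = 22.0/1.1 = 20.0 cmH2O·s/L.
C = Vt/(Pplat − PEEP) = 418.0 / (13.0 − 5) = 418.0/8.0 = 52.25 mL/cmH2O.
τ = R × C = 20.0 × 0.05225 L/cmH2O = 1.045 s.
t = −τ·ln(1 − 0.97) = −1.045·ln(0.03) = 3.664 s.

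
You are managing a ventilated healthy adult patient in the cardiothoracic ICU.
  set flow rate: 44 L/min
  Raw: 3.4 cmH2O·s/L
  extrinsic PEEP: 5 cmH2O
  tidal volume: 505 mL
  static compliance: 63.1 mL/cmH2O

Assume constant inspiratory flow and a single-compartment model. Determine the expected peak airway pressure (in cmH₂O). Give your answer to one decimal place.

15.5

Flow: 44 L/min ÷ 60 = 0.7333 L/s.
Equation of motion (constant flow): PIP = Vt/C + R·V̇ + PEEP.
PIP = 505/63.1 + 3.4×0.7333 + 5 = 8.003 + 2.493 + 5 = 15.496 cmH2O.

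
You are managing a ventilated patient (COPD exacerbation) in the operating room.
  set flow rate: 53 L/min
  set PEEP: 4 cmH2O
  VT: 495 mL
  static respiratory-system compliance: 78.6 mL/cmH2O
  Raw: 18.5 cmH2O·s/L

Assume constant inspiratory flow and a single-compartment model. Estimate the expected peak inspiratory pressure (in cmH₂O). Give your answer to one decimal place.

26.6

Flow: 53 L/min ÷ 60 = 0.8833 L/s.
Equation of motion (constant flow): PIP = Vt/C + R·V̇ + PEEP.
PIP = 495/78.6 + 18.5×0.8833 + 4 = 6.298 + 16.341 + 4 = 26.639 cmH2O.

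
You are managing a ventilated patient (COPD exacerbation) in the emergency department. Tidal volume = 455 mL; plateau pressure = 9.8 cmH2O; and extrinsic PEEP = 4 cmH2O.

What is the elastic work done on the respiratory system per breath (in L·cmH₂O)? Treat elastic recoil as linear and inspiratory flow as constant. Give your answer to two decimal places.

Elastic work ≈ ½ × (Pplat − PEEP) × Vt = 0.5 × (9.8 − 4) × 0.455 L = 0.5 × 5.8 × 0.455 = 1.32 L·cmH2O.

1.32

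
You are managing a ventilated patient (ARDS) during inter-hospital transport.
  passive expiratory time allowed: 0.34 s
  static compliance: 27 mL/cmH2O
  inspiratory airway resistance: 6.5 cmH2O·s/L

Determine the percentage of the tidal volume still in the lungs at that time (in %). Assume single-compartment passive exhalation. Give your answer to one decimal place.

τ = R × C = 6.5 × 27 mL/cmH2O = 6.5 × 0.027 L/cmH2O = 0.1755 s.
Passive exhalation: V(t)/V₀ = e^(−t/τ) = e^(−0.34/0.1755) = 0.1441.
Fraction remaining = 0.1441 → 14.41%.

14.4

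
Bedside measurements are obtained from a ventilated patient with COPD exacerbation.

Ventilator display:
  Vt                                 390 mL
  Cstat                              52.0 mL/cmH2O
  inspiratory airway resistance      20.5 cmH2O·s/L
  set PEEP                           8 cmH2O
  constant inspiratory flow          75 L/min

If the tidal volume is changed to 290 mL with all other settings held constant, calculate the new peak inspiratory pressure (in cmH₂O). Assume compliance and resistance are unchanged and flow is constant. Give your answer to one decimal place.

39.2

Flow: 75 L/min ÷ 60 = 1.25 L/s.
PIP = Vt/C + R·V̇ + PEEP (constant-flow equation of motion).
Only the elastic term changes: ΔPIP = ΔVt / C = (290 − 390) / 52.0 = -1.923 cmH2O.
Original PIP = 390/52.0 + 20.5×1.25 + 8 = 41.125 cmH2O; new PIP = 41.125 + (-1.923) = 39.202 cmH2O.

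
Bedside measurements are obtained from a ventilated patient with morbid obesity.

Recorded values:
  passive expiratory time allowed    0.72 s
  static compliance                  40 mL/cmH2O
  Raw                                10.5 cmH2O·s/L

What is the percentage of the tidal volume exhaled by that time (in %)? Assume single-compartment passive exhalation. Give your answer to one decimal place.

82.0

τ = R × C = 10.5 × 40 mL/cmH2O = 10.5 × 0.040 L/cmH2O = 0.42 s.
Passive exhalation: V(t)/V₀ = e^(−t/τ) = e^(−0.72/0.42) = 0.1801.
Fraction exhaled = 1 − 0.1801 = 0.8199 → 81.99%.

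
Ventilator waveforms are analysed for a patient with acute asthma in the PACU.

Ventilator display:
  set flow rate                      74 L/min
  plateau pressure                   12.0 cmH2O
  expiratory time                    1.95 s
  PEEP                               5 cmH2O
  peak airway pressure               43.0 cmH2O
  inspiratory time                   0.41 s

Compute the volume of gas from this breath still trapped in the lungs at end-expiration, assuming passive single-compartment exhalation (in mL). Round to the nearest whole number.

Flow: 74 L/min ÷ 60 = 1.2333 L/s.
Vt = flow × Ti = 1.2333 L/s × 0.41 s × 1000 mL/L = 505.65 mL.
R = (PIP − Pplat)/V̇ = (43.0 − 12.0) / 1.2333 = 31.0/1.2333 = 25.136 cmH2O·s/L.
C = Vt/(Pplat − PEEP) = 505.65 / (12.0 − 5) = 505.65/7.0 = 72.236 mL/cmH2O.
τ = R × C = 25.136 × 0.07224 L/cmH2O = 1.816 s.
Fraction remaining = e^(−Te/τ) = e^(−1.95/1.816) = 0.3417.
Trapped volume = 505.65 × 0.3417 = 172.78 mL.

173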